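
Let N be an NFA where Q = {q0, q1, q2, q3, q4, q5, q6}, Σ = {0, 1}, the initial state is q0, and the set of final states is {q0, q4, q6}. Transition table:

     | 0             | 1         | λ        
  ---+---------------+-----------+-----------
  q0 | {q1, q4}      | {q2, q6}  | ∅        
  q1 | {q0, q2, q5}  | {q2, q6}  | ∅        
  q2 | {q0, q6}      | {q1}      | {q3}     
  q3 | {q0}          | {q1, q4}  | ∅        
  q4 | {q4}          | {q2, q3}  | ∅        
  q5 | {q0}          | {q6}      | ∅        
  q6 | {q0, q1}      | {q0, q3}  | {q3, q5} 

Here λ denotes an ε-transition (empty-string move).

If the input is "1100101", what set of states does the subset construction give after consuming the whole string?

{q0, q1, q2, q3, q4, q5, q6}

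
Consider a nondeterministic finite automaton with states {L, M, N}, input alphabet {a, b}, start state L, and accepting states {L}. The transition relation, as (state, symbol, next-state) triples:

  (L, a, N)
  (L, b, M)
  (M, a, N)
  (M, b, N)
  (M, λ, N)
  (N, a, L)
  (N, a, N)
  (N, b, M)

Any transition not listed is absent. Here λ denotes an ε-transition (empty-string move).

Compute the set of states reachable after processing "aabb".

Start in {L}.
Read 'a': L→{N}; now {N}.
Read 'a': N→{L, N}; now {L, N}.
Read 'b': L→{M}, N→{M}; union {M}; ε-closure = {M, N}.
Read 'b': M→{N}, N→{M}; now {M, N}.

{M, N}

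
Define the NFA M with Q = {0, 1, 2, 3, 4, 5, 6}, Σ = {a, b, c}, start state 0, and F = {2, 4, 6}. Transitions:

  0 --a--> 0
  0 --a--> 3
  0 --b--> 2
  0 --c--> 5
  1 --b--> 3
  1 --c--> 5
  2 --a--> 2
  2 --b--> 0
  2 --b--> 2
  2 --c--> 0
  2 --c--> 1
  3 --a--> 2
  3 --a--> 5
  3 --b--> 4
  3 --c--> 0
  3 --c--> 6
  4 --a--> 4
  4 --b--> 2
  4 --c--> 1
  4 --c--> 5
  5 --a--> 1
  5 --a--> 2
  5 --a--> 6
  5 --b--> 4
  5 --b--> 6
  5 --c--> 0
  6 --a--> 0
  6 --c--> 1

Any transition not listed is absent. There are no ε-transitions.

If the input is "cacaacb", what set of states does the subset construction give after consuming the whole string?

Start in {0}.
Read 'c': 0→{5}; now {5}.
Read 'a': 5→{1, 2, 6}; now {1, 2, 6}.
Read 'c': 1→{5}, 2→{0, 1}, 6→{1}; now {0, 1, 5}.
Read 'a': 0→{0, 3}, 1→∅, 5→{1, 2, 6}; now {0, 1, 2, 3, 6}.
Read 'a': 0→{0, 3}, 1→∅, 2→{2}, 3→{2, 5}, 6→{0}; now {0, 2, 3, 5}.
Read 'c': 0→{5}, 2→{0, 1}, 3→{0, 6}, 5→{0}; now {0, 1, 5, 6}.
Read 'b': 0→{2}, 1→{3}, 5→{4, 6}, 6→∅; now {2, 3, 4, 6}.

{2, 3, 4, 6}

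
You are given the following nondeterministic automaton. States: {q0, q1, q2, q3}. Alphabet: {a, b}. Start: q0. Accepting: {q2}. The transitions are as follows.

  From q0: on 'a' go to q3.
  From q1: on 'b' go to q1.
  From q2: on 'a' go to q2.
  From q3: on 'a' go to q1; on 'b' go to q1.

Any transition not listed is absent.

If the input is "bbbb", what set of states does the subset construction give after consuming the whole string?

Start in {q0}.
Read 'b': {q0} → ∅.
The set is empty and remains empty for the remaining 3 symbols.

∅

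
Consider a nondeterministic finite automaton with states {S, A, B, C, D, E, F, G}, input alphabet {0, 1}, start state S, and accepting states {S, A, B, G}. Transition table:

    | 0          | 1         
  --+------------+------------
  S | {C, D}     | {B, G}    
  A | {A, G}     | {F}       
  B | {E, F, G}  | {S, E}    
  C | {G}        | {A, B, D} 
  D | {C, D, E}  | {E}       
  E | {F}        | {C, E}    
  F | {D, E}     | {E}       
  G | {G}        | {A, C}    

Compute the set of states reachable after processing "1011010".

{A, C, D, E, F, G}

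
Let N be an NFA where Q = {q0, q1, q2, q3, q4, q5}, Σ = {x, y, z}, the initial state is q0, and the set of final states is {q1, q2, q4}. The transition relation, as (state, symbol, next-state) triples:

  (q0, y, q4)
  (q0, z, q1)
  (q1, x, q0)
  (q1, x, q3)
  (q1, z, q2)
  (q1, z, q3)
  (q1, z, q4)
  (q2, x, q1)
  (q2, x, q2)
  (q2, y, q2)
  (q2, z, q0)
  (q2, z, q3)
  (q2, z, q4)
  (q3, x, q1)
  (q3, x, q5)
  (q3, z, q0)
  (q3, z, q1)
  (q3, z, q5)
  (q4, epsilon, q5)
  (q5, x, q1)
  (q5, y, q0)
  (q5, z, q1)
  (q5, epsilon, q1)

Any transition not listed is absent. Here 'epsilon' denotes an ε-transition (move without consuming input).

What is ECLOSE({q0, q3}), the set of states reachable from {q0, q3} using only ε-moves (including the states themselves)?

{q0, q3}

Begin with {q0, q3}.
No ε-moves leave this set, so the closure equals the set itself.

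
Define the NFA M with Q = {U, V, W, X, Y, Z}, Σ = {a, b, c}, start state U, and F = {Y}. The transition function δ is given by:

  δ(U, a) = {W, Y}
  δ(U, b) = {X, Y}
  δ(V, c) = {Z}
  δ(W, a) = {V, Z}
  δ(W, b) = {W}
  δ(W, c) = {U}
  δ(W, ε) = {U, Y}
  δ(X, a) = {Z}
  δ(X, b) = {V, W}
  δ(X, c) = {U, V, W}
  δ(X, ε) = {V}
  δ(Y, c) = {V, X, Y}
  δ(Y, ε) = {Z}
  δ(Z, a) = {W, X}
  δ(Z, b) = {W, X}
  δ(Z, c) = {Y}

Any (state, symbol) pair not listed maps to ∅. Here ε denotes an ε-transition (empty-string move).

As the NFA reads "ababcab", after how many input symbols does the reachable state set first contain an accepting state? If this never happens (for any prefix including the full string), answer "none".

Start in {U}.
Read 'a': U→{W, Y}; union {W, Y}; ε-closure = {U, W, Y, Z}.
None of the earlier sets intersect F, but {U, W, Y, Z} does.

1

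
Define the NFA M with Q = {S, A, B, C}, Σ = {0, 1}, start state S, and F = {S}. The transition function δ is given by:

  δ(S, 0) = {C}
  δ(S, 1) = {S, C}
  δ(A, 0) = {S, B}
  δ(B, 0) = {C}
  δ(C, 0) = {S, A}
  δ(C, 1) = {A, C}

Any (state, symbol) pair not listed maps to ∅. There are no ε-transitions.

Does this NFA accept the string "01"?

Start in {S}.
Read '0': S→{C}; now {C}.
Read '1': C→{A, C}; now {A, C}.
The final set {A, C} contains no accepting state.

No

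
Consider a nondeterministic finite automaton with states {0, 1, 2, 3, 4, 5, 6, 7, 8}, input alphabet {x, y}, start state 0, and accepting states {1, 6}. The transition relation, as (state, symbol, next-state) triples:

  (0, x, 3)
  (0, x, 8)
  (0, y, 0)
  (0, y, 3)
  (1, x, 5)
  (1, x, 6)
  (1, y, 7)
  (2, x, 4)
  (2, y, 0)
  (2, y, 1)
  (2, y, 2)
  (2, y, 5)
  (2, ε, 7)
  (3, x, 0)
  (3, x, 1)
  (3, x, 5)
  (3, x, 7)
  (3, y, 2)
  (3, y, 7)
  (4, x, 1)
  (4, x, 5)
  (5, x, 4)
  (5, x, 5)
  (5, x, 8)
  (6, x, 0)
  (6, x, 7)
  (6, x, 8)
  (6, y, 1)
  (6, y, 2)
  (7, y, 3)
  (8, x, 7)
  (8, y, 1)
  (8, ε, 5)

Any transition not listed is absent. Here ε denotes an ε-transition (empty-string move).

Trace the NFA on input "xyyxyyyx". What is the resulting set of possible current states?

Start in {0}.
Read 'x': 0→{3, 8}; union {3, 8}; ε-closure = {3, 5, 8}.
Read 'y': 3→{2, 7}, 5→∅, 8→{1}; now {1, 2, 7}.
Read 'y': 1→{7}, 2→{0, 1, 2, 5}, 7→{3}; now {0, 1, 2, 3, 5, 7}.
Read 'x': 0→{3, 8}, 1→{5, 6}, 2→{4}, 3→{0, 1, 5, 7}, 5→{4, 5, 8}, 7→∅; now {0, 1, 3, 4, 5, 6, 7, 8}.
Read 'y': 0→{0, 3}, 1→{7}, 3→{2, 7}, 4→∅, 5→∅, 6→{1, 2}, 7→{3}, 8→{1}; now {0, 1, 2, 3, 7}.
Read 'y': 0→{0, 3}, 1→{7}, 2→{0, 1, 2, 5}, 3→{2, 7}, 7→{3}; now {0, 1, 2, 3, 5, 7}.
Read 'y': 0→{0, 3}, 1→{7}, 2→{0, 1, 2, 5}, 3→{2, 7}, 5→∅, 7→{3}; now {0, 1, 2, 3, 5, 7}.
Read 'x': 0→{3, 8}, 1→{5, 6}, 2→{4}, 3→{0, 1, 5, 7}, 5→{4, 5, 8}, 7→∅; now {0, 1, 3, 4, 5, 6, 7, 8}.

{0, 1, 3, 4, 5, 6, 7, 8}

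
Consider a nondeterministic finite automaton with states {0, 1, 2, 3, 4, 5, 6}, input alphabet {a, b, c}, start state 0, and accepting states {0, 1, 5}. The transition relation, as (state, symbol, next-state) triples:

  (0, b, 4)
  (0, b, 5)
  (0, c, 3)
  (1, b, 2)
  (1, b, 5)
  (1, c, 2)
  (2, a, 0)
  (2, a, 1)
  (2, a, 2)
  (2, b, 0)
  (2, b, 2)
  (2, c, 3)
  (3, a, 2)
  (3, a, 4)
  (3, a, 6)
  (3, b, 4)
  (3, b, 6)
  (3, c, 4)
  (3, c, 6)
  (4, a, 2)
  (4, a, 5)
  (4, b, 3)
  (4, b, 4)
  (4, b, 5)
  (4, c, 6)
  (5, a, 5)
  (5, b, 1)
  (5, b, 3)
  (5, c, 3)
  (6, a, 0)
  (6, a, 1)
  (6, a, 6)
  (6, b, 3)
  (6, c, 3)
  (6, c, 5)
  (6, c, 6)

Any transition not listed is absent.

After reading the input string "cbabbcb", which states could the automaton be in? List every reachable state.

{0, 1, 2, 3, 4, 5, 6}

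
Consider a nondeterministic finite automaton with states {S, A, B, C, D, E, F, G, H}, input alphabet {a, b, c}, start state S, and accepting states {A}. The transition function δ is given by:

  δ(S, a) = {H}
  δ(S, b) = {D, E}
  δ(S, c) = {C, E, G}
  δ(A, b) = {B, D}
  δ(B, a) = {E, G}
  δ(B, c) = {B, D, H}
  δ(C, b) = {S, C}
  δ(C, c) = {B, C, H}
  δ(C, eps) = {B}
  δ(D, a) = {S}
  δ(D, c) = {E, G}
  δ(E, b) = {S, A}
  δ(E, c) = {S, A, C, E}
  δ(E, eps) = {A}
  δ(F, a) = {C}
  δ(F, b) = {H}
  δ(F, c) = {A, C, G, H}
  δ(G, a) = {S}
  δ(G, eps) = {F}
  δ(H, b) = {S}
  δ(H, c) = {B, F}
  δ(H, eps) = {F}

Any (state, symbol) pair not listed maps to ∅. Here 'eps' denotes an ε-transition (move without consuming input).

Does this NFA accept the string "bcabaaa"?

Yes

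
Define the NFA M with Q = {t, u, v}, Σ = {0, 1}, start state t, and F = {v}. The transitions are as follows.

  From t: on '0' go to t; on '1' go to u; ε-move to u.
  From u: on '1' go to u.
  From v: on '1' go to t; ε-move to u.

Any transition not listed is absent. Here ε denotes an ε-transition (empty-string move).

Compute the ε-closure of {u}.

{u}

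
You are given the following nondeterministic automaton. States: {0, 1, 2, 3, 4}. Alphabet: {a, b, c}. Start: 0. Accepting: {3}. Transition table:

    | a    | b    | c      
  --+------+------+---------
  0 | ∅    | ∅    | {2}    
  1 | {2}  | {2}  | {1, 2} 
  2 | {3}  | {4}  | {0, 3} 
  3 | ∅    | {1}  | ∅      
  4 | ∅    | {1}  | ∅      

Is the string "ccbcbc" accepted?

Yes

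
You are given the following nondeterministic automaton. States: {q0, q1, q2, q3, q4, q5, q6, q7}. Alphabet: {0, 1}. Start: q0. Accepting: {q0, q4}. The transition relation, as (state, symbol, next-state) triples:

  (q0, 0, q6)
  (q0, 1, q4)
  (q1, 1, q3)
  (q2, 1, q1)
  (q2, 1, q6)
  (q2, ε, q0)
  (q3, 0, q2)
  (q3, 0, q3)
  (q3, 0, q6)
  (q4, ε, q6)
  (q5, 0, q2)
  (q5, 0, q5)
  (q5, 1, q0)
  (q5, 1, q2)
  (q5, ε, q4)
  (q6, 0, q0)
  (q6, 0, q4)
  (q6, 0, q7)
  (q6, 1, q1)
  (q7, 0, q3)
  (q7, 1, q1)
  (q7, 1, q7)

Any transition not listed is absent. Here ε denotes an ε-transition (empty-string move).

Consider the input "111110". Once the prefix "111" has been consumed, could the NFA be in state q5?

No

Start in {q0}.
Read '1': q0→{q4}; union {q4}; ε-closure = {q4, q6}.
Read '1': q4→∅, q6→{q1}; now {q1}.
Read '1': q1→{q3}; now {q3}.
State q5 is not in {q3}.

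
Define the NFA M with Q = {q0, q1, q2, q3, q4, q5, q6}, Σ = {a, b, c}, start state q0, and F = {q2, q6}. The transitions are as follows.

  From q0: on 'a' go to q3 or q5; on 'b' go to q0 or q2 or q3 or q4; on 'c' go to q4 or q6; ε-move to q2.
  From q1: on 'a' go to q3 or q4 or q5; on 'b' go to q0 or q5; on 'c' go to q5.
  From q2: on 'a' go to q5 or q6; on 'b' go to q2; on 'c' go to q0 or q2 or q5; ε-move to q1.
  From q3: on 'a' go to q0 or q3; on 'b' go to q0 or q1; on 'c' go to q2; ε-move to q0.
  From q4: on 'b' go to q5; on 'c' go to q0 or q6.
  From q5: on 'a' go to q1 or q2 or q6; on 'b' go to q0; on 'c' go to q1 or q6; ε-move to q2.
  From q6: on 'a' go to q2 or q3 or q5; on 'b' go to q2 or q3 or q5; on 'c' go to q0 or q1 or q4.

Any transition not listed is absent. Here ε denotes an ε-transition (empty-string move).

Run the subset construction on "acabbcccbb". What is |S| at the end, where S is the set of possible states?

6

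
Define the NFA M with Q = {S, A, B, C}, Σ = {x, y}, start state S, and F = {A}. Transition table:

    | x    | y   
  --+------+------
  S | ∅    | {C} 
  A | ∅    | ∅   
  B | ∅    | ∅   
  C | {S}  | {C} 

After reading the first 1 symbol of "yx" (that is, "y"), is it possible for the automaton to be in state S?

Start in {S}.
Read 'y': S→{C}; now {C}.
State S is not in {C}.

No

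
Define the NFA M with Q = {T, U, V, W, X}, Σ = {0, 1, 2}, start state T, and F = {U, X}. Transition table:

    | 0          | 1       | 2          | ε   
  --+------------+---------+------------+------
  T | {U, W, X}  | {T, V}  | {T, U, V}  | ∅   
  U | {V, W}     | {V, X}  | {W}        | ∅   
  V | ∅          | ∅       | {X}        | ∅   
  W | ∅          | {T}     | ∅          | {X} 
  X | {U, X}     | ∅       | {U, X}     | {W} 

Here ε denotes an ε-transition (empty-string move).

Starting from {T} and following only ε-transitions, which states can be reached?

{T}

Begin with {T}.
No ε-moves leave this set, so the closure equals the set itself.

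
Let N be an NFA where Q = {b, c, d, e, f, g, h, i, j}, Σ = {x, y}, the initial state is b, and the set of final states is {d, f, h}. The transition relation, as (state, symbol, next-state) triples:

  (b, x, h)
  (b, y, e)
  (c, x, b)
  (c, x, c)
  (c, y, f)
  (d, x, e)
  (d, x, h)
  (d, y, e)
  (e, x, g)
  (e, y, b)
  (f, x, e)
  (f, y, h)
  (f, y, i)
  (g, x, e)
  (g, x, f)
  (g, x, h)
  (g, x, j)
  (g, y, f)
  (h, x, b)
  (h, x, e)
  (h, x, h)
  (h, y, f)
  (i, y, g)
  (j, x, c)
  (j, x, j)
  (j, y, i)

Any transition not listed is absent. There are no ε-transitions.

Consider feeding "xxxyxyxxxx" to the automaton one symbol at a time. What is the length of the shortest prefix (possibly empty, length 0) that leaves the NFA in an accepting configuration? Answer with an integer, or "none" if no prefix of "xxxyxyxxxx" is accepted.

1

Start in {b}.
Read 'x': {b} → {h}.
None of the earlier sets intersect F, but {h} does.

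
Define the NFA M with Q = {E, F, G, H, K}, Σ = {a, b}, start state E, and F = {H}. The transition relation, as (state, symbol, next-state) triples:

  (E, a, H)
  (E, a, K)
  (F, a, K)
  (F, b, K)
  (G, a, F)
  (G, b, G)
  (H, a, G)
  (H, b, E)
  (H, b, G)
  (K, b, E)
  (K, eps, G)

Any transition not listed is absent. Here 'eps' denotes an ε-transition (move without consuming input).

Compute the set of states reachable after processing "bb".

Start in {E}.
Read 'b': E→∅; now ∅.
The set is empty and remains empty for the remaining 1 symbol.

∅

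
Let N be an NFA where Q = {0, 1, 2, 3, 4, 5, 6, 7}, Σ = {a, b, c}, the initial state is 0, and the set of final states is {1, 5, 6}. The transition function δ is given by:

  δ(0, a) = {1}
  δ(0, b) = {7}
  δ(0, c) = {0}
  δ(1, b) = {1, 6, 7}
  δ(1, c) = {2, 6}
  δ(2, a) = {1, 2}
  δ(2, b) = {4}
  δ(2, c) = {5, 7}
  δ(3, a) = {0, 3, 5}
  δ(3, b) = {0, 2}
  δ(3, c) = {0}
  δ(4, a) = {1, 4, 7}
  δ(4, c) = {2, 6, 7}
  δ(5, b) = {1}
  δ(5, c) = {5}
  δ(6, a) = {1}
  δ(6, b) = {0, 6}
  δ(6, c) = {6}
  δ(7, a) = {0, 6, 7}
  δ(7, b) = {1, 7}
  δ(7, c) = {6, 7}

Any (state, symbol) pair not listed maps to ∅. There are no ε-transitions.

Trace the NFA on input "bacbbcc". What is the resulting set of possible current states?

{0, 5, 6, 7}

Start in {0}.
Read 'b': {0} → {7}.
Read 'a': {7} → {0, 6, 7}.
Read 'c': {0, 6, 7} → {0, 6, 7}.
Read 'b': {0, 6, 7} → {0, 1, 6, 7}.
Read 'b': {0, 1, 6, 7} → {0, 1, 6, 7}.
Read 'c': {0, 1, 6, 7} → {0, 2, 6, 7}.
Read 'c': {0, 2, 6, 7} → {0, 5, 6, 7}.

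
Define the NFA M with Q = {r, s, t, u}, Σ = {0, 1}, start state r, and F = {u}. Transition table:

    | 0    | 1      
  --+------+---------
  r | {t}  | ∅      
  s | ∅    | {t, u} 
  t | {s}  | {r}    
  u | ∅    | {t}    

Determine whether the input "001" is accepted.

Yes

Start in {r}.
Read '0': {r} → {t}.
Read '0': {t} → {s}.
Read '1': {s} → {t, u}.
The final set {t, u} contains the accepting state u.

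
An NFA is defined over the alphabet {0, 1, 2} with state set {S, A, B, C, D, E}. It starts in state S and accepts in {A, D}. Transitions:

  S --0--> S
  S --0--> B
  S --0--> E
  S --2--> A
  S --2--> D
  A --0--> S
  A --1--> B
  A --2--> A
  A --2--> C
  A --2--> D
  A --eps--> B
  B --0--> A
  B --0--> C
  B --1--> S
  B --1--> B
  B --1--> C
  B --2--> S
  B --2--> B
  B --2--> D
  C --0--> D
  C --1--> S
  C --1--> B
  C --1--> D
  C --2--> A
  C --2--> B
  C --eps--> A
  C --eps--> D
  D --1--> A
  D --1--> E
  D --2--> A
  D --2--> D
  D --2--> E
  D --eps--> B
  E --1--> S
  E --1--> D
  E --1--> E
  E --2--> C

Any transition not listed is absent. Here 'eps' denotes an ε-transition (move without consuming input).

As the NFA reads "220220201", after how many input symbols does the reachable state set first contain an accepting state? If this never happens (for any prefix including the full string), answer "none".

1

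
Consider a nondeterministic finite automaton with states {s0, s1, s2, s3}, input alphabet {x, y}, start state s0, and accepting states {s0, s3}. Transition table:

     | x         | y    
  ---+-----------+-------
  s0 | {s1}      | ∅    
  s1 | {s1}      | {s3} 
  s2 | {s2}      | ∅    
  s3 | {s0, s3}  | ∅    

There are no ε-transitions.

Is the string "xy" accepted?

Start in {s0}.
Read 'x': {s0} → {s1}.
Read 'y': {s1} → {s3}.
The final set {s3} contains the accepting state s3.

Yes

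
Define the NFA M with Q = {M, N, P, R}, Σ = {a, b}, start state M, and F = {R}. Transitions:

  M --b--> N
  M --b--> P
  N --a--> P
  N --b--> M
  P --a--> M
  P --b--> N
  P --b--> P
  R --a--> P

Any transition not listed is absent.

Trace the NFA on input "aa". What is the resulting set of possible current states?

∅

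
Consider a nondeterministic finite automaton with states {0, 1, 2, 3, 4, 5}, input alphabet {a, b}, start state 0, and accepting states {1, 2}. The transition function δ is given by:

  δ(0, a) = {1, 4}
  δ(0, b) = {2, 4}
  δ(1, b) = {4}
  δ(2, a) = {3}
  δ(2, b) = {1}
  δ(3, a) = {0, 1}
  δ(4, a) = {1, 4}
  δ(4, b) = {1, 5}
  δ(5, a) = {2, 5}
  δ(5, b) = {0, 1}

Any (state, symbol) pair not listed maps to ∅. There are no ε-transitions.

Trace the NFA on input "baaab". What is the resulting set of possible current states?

Start in {0}.
Read 'b': 0→{2, 4}; now {2, 4}.
Read 'a': 2→{3}, 4→{1, 4}; now {1, 3, 4}.
Read 'a': 1→∅, 3→{0, 1}, 4→{1, 4}; now {0, 1, 4}.
Read 'a': 0→{1, 4}, 1→∅, 4→{1, 4}; now {1, 4}.
Read 'b': 1→{4}, 4→{1, 5}; now {1, 4, 5}.

{1, 4, 5}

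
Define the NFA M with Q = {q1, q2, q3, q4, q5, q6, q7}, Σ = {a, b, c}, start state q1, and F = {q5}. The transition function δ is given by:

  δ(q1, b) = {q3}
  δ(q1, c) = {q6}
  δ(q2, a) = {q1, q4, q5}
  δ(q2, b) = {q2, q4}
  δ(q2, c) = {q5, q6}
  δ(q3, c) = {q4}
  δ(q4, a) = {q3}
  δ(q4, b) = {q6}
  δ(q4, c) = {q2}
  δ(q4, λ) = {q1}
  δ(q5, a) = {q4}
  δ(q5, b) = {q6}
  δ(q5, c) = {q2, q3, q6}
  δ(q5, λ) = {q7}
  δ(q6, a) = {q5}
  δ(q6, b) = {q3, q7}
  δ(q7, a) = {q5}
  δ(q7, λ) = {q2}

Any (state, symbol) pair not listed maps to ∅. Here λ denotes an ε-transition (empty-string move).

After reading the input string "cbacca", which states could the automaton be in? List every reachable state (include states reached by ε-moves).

{q1, q2, q3, q4, q5, q7}

Start in {q1}.
Read 'c': {q1} → {q6}.
Read 'b': {q6} → {q2, q3, q7}.
Read 'a': {q2, q3, q7} → {q1, q2, q4, q5, q7}.
Read 'c': {q1, q2, q4, q5, q7} → {q2, q3, q5, q6, q7}.
Read 'c': {q2, q3, q5, q6, q7} → {q1, q2, q3, q4, q5, q6, q7}.
Read 'a': {q1, q2, q3, q4, q5, q6, q7} → {q1, q2, q3, q4, q5, q7}.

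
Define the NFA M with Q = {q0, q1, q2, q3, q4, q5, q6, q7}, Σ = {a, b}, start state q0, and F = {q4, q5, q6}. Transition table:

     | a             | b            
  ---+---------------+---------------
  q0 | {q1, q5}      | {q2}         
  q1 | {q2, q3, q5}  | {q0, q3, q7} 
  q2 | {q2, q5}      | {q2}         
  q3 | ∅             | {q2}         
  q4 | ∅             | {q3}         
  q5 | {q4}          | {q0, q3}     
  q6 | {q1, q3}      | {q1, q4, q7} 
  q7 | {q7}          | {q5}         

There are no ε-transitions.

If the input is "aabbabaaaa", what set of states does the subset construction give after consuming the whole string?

Start in {q0}.
Read 'a': q0→{q1, q5}; now {q1, q5}.
Read 'a': q1→{q2, q3, q5}, q5→{q4}; now {q2, q3, q4, q5}.
Read 'b': q2→{q2}, q3→{q2}, q4→{q3}, q5→{q0, q3}; now {q0, q2, q3}.
Read 'b': q0→{q2}, q2→{q2}, q3→{q2}; now {q2}.
Read 'a': q2→{q2, q5}; now {q2, q5}.
Read 'b': q2→{q2}, q5→{q0, q3}; now {q0, q2, q3}.
Read 'a': q0→{q1, q5}, q2→{q2, q5}, q3→∅; now {q1, q2, q5}.
Read 'a': q1→{q2, q3, q5}, q2→{q2, q5}, q5→{q4}; now {q2, q3, q4, q5}.
Read 'a': q2→{q2, q5}, q3→∅, q4→∅, q5→{q4}; now {q2, q4, q5}.
Read 'a': q2→{q2, q5}, q4→∅, q5→{q4}; now {q2, q4, q5}.

{q2, q4, q5}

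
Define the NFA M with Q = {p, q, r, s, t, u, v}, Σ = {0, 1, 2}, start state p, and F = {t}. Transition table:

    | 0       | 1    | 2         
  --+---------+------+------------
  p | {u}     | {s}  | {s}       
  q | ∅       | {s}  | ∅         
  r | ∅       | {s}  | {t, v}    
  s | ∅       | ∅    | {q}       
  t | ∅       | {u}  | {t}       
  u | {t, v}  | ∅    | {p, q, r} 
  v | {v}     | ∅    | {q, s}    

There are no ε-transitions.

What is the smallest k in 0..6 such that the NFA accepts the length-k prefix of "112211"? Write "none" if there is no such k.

none

Start in {p}.
Read '1': {p} → {s}.
Read '1': {s} → ∅.
The set is empty and remains empty for the remaining 4 symbols.
No reachable set along the way intersects F.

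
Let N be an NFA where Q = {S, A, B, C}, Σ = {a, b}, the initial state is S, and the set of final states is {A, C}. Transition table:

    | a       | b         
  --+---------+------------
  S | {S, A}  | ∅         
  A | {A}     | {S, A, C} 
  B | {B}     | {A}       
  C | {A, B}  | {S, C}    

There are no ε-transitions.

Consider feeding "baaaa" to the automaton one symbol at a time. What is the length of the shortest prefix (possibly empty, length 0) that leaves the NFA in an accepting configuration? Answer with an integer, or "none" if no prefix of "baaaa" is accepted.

Start in {S}.
Read 'b': S→∅; now ∅.
The set is empty and remains empty for the remaining 4 symbols.
No reachable set along the way intersects F.

none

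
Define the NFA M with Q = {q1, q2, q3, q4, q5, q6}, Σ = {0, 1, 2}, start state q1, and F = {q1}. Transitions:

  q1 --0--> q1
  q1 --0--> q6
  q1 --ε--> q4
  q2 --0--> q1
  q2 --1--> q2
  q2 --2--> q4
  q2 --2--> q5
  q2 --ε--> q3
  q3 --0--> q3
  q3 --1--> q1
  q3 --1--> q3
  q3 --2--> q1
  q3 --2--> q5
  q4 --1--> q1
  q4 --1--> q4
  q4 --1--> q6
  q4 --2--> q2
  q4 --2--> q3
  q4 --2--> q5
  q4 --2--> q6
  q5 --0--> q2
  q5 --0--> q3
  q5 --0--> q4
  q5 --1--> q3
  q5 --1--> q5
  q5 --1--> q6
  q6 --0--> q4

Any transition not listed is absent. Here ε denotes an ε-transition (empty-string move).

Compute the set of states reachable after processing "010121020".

Start: ε-closure({q1}) = {q1, q4}.
Read '0': q1→{q1, q6}, q4→∅; union {q1, q6}; ε-closure = {q1, q4, q6}.
Read '1': q1→∅, q4→{q1, q4, q6}, q6→∅; now {q1, q4, q6}.
Read '0': q1→{q1, q6}, q4→∅, q6→{q4}; now {q1, q4, q6}.
Read '1': q1→∅, q4→{q1, q4, q6}, q6→∅; now {q1, q4, q6}.
Read '2': q1→∅, q4→{q2, q3, q5, q6}, q6→∅; now {q2, q3, q5, q6}.
Read '1': q2→{q2}, q3→{q1, q3}, q5→{q3, q5, q6}, q6→∅; union {q1, q2, q3, q5, q6}; ε-closure = {q1, q2, q3, q4, q5, q6}.
Read '0': q1→{q1, q6}, q2→{q1}, q3→{q3}, q4→∅, q5→{q2, q3, q4}, q6→{q4}; now {q1, q2, q3, q4, q6}.
Read '2': q1→∅, q2→{q4, q5}, q3→{q1, q5}, q4→{q2, q3, q5, q6}, q6→∅; now {q1, q2, q3, q4, q5, q6}.
Read '0': q1→{q1, q6}, q2→{q1}, q3→{q3}, q4→∅, q5→{q2, q3, q4}, q6→{q4}; now {q1, q2, q3, q4, q6}.

{q1, q2, q3, q4, q6}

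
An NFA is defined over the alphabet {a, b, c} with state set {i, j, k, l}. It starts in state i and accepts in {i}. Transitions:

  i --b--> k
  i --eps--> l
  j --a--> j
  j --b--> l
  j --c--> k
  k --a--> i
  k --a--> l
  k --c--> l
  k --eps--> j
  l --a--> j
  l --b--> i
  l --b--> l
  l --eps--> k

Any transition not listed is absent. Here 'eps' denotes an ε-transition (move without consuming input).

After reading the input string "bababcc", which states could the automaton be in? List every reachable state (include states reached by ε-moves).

Start: ε-closure({i}) = {i, j, k, l}.
Read 'b': i→{k}, j→{l}, k→∅, l→{i, l}; union {i, k, l}; ε-closure = {i, j, k, l}.
Read 'a': i→∅, j→{j}, k→{i, l}, l→{j}; union {i, j, l}; ε-closure = {i, j, k, l}.
Read 'b': i→{k}, j→{l}, k→∅, l→{i, l}; union {i, k, l}; ε-closure = {i, j, k, l}.
Read 'a': i→∅, j→{j}, k→{i, l}, l→{j}; union {i, j, l}; ε-closure = {i, j, k, l}.
Read 'b': i→{k}, j→{l}, k→∅, l→{i, l}; union {i, k, l}; ε-closure = {i, j, k, l}.
Read 'c': i→∅, j→{k}, k→{l}, l→∅; union {k, l}; ε-closure = {j, k, l}.
Read 'c': j→{k}, k→{l}, l→∅; union {k, l}; ε-closure = {j, k, l}.

{j, k, l}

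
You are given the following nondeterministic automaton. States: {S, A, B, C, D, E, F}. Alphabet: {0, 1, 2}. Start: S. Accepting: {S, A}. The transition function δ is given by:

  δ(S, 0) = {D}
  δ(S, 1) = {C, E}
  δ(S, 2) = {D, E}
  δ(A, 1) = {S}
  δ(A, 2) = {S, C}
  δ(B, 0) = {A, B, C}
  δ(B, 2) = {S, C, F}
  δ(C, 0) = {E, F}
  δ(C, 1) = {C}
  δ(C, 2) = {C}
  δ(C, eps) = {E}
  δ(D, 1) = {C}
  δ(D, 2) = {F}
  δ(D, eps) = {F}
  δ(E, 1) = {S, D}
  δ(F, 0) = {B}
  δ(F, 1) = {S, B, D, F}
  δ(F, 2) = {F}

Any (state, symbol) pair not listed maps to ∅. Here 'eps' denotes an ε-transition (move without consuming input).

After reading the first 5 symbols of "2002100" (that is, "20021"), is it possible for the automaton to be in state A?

No

Start in {S}.
Read '2': S→{D, E}; union {D, E}; ε-closure = {D, E, F}.
Read '0': D→∅, E→∅, F→{B}; now {B}.
Read '0': B→{A, B, C}; union {A, B, C}; ε-closure = {A, B, C, E}.
Read '2': A→{S, C}, B→{S, C, F}, C→{C}, E→∅; union {S, C, F}; ε-closure = {S, C, E, F}.
Read '1': S→{C, E}, C→{C}, E→{S, D}, F→{S, B, D, F}; now {S, B, C, D, E, F}.
State A is not in {S, B, C, D, E, F}.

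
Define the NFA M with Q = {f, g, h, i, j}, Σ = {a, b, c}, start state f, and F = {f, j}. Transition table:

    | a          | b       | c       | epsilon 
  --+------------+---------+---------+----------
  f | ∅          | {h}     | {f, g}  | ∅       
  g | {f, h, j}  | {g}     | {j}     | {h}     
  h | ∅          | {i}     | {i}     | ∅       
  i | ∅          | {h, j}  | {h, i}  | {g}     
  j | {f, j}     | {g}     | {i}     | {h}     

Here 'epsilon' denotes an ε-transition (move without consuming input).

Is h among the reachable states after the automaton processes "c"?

Yes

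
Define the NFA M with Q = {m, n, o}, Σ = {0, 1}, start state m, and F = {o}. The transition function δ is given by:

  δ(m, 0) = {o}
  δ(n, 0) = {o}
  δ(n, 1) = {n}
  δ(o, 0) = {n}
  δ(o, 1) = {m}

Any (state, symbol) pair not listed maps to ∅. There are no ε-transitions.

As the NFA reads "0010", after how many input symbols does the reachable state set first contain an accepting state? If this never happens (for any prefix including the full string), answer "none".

1

Start in {m}.
Read '0': m→{o}; now {o}.
None of the earlier sets intersect F, but {o} does.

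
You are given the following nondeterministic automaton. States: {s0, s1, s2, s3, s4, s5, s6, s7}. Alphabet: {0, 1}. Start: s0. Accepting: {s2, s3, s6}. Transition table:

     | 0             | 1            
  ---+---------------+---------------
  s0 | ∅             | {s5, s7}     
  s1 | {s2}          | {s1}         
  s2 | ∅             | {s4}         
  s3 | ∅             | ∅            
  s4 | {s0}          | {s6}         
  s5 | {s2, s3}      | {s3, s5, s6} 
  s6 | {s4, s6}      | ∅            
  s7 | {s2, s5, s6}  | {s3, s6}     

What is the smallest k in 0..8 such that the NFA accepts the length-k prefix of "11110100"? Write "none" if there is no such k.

Start in {s0}.
Read '1': s0→{s5, s7}; now {s5, s7}.
Read '1': s5→{s3, s5, s6}, s7→{s3, s6}; now {s3, s5, s6}.
None of the earlier sets intersect F, but {s3, s5, s6} does.

2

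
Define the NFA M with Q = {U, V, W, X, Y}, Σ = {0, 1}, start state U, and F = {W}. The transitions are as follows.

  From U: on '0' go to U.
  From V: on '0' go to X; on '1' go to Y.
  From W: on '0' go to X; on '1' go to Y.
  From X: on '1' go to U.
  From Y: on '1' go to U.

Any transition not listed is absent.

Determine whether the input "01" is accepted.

Start in {U}.
Read '0': {U} → {U}.
Read '1': {U} → ∅.
The final set ∅ contains no accepting state.

No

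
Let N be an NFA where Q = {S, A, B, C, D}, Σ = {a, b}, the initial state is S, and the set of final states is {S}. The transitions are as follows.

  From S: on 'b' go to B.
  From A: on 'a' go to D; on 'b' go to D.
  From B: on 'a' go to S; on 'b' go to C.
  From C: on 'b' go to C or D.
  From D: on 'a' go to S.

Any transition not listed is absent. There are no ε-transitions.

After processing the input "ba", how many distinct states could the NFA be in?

1

Start in {S}.
Read 'b': {S} → {B}.
Read 'a': {B} → {S}.
That set has 1 state.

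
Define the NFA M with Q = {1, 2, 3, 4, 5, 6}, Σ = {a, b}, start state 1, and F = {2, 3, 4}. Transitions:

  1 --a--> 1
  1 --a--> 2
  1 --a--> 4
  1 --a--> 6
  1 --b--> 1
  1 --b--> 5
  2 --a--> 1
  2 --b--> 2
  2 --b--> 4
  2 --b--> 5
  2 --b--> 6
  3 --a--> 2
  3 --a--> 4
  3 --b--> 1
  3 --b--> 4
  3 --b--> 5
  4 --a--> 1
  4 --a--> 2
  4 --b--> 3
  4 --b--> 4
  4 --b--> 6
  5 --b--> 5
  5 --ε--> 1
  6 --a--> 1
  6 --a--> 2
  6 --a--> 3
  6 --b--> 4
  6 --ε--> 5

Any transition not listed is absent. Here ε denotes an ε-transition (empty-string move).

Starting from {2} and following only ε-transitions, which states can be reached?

{2}

Begin with {2}.
No ε-moves leave this set, so the closure equals the set itself.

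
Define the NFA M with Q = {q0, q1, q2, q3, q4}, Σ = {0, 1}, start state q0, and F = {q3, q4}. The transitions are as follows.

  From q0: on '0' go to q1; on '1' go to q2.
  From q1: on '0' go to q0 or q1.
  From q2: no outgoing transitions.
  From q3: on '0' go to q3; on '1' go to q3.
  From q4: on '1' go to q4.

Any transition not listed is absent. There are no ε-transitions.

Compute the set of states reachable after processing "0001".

Start in {q0}.
Read '0': {q0} → {q1}.
Read '0': {q1} → {q0, q1}.
Read '0': {q0, q1} → {q0, q1}.
Read '1': {q0, q1} → {q2}.

{q2}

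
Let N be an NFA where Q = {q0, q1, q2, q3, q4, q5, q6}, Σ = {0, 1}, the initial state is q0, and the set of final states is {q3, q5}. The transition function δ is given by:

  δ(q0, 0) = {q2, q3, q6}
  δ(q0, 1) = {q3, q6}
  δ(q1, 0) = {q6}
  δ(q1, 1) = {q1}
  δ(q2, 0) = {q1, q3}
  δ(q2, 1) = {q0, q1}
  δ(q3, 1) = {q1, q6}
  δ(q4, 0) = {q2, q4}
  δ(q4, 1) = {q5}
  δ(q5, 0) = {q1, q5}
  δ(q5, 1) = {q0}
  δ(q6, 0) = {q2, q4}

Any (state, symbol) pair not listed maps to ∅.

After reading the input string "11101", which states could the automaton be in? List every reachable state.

Start in {q0}.
Read '1': {q0} → {q3, q6}.
Read '1': {q3, q6} → {q1, q6}.
Read '1': {q1, q6} → {q1}.
Read '0': {q1} → {q6}.
Read '1': {q6} → ∅.

∅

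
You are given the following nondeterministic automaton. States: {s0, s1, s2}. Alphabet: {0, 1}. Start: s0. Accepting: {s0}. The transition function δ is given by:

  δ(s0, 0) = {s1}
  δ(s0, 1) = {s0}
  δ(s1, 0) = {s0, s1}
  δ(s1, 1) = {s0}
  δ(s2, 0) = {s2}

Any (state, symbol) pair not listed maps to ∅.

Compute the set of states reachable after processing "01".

Start in {s0}.
Read '0': s0→{s1}; now {s1}.
Read '1': s1→{s0}; now {s0}.

{s0}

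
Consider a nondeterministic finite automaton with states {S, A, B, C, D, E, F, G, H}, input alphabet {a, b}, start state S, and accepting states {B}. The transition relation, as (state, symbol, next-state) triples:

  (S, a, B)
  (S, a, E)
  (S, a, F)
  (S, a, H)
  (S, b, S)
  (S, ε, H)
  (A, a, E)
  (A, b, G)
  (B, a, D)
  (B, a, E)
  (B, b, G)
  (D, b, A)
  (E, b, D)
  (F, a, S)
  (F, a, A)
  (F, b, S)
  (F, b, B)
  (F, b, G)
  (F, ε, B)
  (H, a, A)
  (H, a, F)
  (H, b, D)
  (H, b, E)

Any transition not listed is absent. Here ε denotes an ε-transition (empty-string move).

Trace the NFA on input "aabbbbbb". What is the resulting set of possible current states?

{S, A, D, E, G, H}

Start: ε-closure({S}) = {S, H}.
Read 'a': S→{B, E, F, H}, H→{A, F}; now {A, B, E, F, H}.
Read 'a': A→{E}, B→{D, E}, E→∅, F→{S, A}, H→{A, F}; union {S, A, D, E, F}; ε-closure = {S, A, B, D, E, F, H}.
Read 'b': S→{S}, A→{G}, B→{G}, D→{A}, E→{D}, F→{S, B, G}, H→{D, E}; union {S, A, B, D, E, G}; ε-closure = {S, A, B, D, E, G, H}.
Read 'b': S→{S}, A→{G}, B→{G}, D→{A}, E→{D}, G→∅, H→{D, E}; union {S, A, D, E, G}; ε-closure = {S, A, D, E, G, H}.
Read 'b': S→{S}, A→{G}, D→{A}, E→{D}, G→∅, H→{D, E}; union {S, A, D, E, G}; ε-closure = {S, A, D, E, G, H}.
Read 'b': S→{S}, A→{G}, D→{A}, E→{D}, G→∅, H→{D, E}; union {S, A, D, E, G}; ε-closure = {S, A, D, E, G, H}.
Read 'b': S→{S}, A→{G}, D→{A}, E→{D}, G→∅, H→{D, E}; union {S, A, D, E, G}; ε-closure = {S, A, D, E, G, H}.
Read 'b': S→{S}, A→{G}, D→{A}, E→{D}, G→∅, H→{D, E}; union {S, A, D, E, G}; ε-closure = {S, A, D, E, G, H}.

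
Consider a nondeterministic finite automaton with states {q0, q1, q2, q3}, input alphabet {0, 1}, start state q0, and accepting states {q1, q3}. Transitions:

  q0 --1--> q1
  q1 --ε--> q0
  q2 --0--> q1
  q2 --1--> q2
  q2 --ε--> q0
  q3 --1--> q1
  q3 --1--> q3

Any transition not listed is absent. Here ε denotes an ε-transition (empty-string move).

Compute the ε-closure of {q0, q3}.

{q0, q3}

Begin with {q0, q3}.
No ε-moves leave this set, so the closure equals the set itself.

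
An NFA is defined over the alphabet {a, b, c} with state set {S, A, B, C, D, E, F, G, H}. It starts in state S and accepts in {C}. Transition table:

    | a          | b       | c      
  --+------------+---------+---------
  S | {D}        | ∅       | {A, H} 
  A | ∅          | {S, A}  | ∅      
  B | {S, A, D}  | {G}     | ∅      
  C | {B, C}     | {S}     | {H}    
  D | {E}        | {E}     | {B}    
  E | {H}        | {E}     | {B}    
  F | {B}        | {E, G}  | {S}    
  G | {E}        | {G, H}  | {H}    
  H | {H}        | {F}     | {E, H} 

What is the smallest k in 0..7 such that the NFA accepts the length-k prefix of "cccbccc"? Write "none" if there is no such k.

none

Start in {S}.
Read 'c': S→{A, H}; now {A, H}.
Read 'c': A→∅, H→{E, H}; now {E, H}.
Read 'c': E→{B}, H→{E, H}; now {B, E, H}.
Read 'b': B→{G}, E→{E}, H→{F}; now {E, F, G}.
Read 'c': E→{B}, F→{S}, G→{H}; now {S, B, H}.
Read 'c': S→{A, H}, B→∅, H→{E, H}; now {A, E, H}.
Read 'c': A→∅, E→{B}, H→{E, H}; now {B, E, H}.
No reachable set along the way intersects F.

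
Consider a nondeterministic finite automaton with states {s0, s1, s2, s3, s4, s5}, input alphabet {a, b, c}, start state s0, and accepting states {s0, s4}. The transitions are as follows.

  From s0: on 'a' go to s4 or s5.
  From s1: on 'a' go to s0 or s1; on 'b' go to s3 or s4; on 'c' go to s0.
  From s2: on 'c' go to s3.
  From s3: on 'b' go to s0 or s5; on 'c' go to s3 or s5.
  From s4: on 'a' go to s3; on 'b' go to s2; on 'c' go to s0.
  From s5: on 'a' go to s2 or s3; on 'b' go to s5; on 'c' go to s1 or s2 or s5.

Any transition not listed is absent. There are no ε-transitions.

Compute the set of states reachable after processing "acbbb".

{s5}

Start in {s0}.
Read 'a': {s0} → {s4, s5}.
Read 'c': {s4, s5} → {s0, s1, s2, s5}.
Read 'b': {s0, s1, s2, s5} → {s3, s4, s5}.
Read 'b': {s3, s4, s5} → {s0, s2, s5}.
Read 'b': {s0, s2, s5} → {s5}.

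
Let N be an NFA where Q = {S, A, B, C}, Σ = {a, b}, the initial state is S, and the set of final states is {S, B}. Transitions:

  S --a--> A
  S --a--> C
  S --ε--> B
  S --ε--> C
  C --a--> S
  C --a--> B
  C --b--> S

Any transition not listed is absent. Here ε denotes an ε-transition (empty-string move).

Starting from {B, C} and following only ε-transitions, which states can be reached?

{B, C}

Begin with {B, C}.
No ε-moves leave this set, so the closure equals the set itself.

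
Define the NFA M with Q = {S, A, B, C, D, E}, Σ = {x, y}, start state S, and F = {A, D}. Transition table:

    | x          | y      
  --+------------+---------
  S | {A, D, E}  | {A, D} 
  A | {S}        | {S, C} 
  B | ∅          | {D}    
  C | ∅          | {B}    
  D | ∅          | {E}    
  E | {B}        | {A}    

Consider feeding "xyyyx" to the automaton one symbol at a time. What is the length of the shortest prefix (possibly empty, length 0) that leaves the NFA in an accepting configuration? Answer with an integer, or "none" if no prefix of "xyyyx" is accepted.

Start in {S}.
Read 'x': {S} → {A, D, E}.
None of the earlier sets intersect F, but {A, D, E} does.

1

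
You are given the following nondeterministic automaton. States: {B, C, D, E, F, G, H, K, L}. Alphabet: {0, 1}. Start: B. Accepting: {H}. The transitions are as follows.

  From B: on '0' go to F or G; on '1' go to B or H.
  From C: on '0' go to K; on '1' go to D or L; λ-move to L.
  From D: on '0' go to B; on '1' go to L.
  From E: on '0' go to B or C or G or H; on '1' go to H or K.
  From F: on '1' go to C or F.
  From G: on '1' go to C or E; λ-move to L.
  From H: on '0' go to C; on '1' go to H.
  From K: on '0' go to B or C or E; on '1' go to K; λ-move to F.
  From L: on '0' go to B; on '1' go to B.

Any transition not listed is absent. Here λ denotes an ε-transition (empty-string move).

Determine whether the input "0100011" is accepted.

Start in {B}.
Read '0': {B} → {F, G, L}.
Read '1': {F, G, L} → {B, C, E, F, L}.
Read '0': {B, C, E, F, L} → {B, C, F, G, H, K, L}.
Read '0': {B, C, F, G, H, K, L} → {B, C, E, F, G, K, L}.
Read '0': {B, C, E, F, G, K, L} → {B, C, E, F, G, H, K, L}.
Read '1': {B, C, E, F, G, H, K, L} → {B, C, D, E, F, H, K, L}.
Read '1': {B, C, D, E, F, H, K, L} → {B, C, D, F, H, K, L}.
The final set {B, C, D, F, H, K, L} contains the accepting state H.

Yes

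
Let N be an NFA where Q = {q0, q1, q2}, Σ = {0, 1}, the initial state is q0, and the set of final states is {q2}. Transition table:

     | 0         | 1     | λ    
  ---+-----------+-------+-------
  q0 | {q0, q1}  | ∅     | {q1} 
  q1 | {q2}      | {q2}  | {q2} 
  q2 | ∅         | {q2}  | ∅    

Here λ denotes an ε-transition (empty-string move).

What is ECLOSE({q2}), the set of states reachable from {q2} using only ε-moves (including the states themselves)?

Begin with {q2}.
No ε-moves leave this set, so the closure equals the set itself.

{q2}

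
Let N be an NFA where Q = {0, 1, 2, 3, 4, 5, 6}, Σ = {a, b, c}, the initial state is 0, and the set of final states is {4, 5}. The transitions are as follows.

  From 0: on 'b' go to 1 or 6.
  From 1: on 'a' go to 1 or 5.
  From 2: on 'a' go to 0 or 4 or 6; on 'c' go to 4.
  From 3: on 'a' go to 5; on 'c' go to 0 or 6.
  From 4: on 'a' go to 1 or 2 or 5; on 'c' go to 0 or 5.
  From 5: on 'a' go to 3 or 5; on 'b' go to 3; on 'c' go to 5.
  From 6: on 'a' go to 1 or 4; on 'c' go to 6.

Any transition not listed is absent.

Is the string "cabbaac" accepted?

No

Start in {0}.
Read 'c': 0→∅; now ∅.
The set is empty and remains empty for the remaining 6 symbols.
The final set ∅ contains no accepting state.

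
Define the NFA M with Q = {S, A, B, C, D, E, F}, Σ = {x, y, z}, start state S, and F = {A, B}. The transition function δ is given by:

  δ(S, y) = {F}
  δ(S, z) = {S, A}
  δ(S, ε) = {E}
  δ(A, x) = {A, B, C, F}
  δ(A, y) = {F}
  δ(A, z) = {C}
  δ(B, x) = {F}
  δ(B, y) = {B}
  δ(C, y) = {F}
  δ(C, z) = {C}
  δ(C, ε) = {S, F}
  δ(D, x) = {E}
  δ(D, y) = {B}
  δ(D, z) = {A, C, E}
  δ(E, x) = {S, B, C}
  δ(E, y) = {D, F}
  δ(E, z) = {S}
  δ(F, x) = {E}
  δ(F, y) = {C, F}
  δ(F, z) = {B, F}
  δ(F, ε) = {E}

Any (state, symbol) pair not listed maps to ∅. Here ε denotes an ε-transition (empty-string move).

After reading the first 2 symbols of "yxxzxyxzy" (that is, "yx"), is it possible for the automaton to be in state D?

Start: ε-closure({S}) = {S, E}.
Read 'y': {S, E} → {D, E, F}.
Read 'x': {D, E, F} → {S, B, C, E, F}.
State D is not in {S, B, C, E, F}.

No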